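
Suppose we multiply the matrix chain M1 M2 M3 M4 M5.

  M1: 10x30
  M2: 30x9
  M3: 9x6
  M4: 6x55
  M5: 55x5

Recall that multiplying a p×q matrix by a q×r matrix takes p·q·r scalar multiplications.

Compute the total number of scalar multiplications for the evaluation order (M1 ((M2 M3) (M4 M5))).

(M2 M3): 30×9 by 9×6 → 30×6, cost 30·9·6 = 1620
(M4 M5): 6×55 by 55×5 → 6×5, cost 6·55·5 = 1650
((M2 M3) (M4 M5)): 30×6 by 6×5 → 30×5, cost 30·6·5 = 900; cumulative 4170
(M1 ((M2 M3) (M4 M5))): 10×30 by 30×5 → 10×5, cost 10·30·5 = 1500; cumulative 5670
Total: 5670 scalar multiplications.

5670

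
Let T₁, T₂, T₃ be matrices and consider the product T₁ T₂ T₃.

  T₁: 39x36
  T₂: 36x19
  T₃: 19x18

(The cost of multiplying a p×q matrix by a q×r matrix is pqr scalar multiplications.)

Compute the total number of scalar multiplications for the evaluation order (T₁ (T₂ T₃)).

(T₂ T₃): 36×19 by 19×18 → 36×18, cost 36·19·18 = 12312
(T₁ (T₂ T₃)): 39×36 by 36×18 → 39×18, cost 39·36·18 = 25272; cumulative 37584
Total: 37584 scalar multiplications.

37584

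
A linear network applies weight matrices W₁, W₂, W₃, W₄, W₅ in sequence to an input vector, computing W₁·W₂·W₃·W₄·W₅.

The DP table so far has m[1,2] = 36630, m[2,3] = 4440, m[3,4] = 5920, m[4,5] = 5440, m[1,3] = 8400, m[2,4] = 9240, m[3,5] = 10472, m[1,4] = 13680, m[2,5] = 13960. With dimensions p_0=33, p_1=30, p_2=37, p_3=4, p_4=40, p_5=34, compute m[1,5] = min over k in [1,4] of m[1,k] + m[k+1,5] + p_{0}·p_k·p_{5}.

18328

m[1,5] = min over k∈[1,4] of m[1,k]+m[k+1,5]+p_{0}·p_k·p_{5}.
k=1: 0 + 13960 + 33·30·34 = 47620; k=2: 36630 + 10472 + 33·37·34 = 88616; k=3: 8400 + 5440 + 33·4·34 = 18328; k=4: 13680 + 0 + 33·40·34 = 58560.
Minimum: 18328 at k=3.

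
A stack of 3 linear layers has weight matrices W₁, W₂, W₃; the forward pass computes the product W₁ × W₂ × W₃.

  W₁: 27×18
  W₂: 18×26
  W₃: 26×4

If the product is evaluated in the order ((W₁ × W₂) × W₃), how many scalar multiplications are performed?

15444

(W₁ × W₂): 27×18 by 18×26 → 27×26, cost 27·18·26 = 12636
((W₁ × W₂) × W₃): 27×26 by 26×4 → 27×4, cost 27·26·4 = 2808; cumulative 15444
Total: 15444 scalar multiplications.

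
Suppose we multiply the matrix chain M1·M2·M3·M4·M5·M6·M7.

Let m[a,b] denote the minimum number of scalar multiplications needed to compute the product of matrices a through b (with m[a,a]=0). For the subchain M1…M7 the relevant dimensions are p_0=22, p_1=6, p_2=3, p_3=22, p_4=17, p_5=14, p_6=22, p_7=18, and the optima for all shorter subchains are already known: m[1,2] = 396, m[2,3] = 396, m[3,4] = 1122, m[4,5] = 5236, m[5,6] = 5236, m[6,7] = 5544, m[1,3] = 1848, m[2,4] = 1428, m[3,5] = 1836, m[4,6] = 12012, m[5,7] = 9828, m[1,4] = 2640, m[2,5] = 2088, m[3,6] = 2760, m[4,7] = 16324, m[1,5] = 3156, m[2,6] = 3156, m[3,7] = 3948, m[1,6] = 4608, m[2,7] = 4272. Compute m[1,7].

m[1,7] = min over k∈[1,6] of m[1,k]+m[k+1,7]+p_{0}·p_k·p_{7}.
k=1: 0 + 4272 + 22·6·18 = 6648; k=2: 396 + 3948 + 22·3·18 = 5532; k=3: 1848 + 16324 + 22·22·18 = 26884; k=4: 2640 + 9828 + 22·17·18 = 19200; k=5: 3156 + 5544 + 22·14·18 = 14244; k=6: 4608 + 0 + 22·22·18 = 13320.
Minimum: 5532 at k=2.

5532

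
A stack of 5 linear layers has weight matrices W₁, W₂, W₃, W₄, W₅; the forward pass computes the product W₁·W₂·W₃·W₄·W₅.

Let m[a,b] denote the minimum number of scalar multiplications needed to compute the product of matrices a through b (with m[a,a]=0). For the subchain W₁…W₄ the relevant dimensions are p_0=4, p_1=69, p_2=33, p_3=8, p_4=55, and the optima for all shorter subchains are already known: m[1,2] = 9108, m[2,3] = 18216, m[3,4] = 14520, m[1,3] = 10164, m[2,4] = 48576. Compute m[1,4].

11924

m[1,4] = min over k∈[1,3] of m[1,k]+m[k+1,4]+p_{0}·p_k·p_{4}.
k=1: 0 + 48576 + 4·69·55 = 63756; k=2: 9108 + 14520 + 4·33·55 = 30888; k=3: 10164 + 0 + 4·8·55 = 11924.
Minimum: 11924 at k=3.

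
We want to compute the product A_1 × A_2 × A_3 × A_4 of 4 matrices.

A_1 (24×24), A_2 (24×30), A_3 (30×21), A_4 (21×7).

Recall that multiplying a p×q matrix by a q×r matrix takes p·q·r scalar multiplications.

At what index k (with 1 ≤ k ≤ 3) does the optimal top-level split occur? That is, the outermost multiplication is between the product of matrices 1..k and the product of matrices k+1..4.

Adjacent pairs: A_1A_2 = 24·24·30 = 17280; A_2A_3 = 24·30·21 = 15120; A_3A_4 = 30·21·7 = 4410.
Length 3: A_1..A_3: k=1: 0+15120+24·24·21=27216; k=2: 17280+0+24·30·21=32400 → min 27216 | A_2..A_4: k=2: 0+4410+24·30·7=9450; k=3: 15120+0+24·21·7=18648 → min 9450.
Top-level splits: k=1: (A_1..A_1)·(A_2..A_4) → 0+9450+24·24·7 = 13482; k=2: (A_1..A_2)·(A_3..A_4) → 17280+4410+24·30·7 = 26730; k=3: (A_1..A_3)·(A_4..A_4) → 27216+0+24·21·7 = 30744.
Best split is after A_1, i.e. k = 1.

1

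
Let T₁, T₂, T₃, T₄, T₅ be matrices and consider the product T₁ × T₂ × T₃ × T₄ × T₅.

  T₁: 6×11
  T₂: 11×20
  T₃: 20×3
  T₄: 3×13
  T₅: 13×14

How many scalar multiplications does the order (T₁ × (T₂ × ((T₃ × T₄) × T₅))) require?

8424

(T₃ × T₄): 20×3 by 3×13 → 20×13, cost 20·3·13 = 780
((T₃ × T₄) × T₅): 20×13 by 13×14 → 20×14, cost 20·13·14 = 3640; cumulative 4420
(T₂ × ((T₃ × T₄) × T₅)): 11×20 by 20×14 → 11×14, cost 11·20·14 = 3080; cumulative 7500
(T₁ × (T₂ × ((T₃ × T₄) × T₅))): 6×11 by 11×14 → 6×14, cost 6·11·14 = 924; cumulative 8424
Total: 8424 scalar multiplications.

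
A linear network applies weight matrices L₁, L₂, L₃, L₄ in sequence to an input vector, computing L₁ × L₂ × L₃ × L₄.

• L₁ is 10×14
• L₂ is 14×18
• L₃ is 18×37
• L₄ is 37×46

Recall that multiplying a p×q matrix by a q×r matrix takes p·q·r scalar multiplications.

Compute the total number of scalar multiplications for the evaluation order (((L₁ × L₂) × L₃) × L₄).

26200

(L₁ × L₂): 10×14 by 14×18 → 10×18, cost 10·14·18 = 2520
((L₁ × L₂) × L₃): 10×18 by 18×37 → 10×37, cost 10·18·37 = 6660; cumulative 9180
(((L₁ × L₂) × L₃) × L₄): 10×37 by 37×46 → 10×46, cost 10·37·46 = 17020; cumulative 26200
Total: 26200 scalar multiplications.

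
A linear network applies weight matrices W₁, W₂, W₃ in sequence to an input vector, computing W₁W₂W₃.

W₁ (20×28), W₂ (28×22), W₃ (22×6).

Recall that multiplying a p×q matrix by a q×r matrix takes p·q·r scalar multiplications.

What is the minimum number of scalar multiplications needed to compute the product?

7056

Order (W₁(W₂W₃)): (W₂W₃): 28×22 by 22×6 → 28×6, cost 28·22·6 = 3696; (W₁(W₂W₃)): 20×28 by 28×6 → 20×6, cost 20·28·6 = 3360; cumulative 7056. Total 7056.
Order ((W₁W₂)W₃): (W₁W₂): 20×28 by 28×22 → 20×22, cost 20·28·22 = 12320; ((W₁W₂)W₃): 20×22 by 22×6 → 20×6, cost 20·22·6 = 2640; cumulative 14960. Total 14960.
Minimum: 7056.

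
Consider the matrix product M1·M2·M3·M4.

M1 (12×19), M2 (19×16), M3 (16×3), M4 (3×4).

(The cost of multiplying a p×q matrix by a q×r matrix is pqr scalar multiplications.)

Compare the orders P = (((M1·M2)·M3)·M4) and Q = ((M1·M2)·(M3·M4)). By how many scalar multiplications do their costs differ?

Order P = (((M1·M2)·M3)·M4): (M1·M2): 12×19 by 19×16 → 12×16, cost 12·19·16 = 3648; ((M1·M2)·M3): 12×16 by 16×3 → 12×3, cost 12·16·3 = 576; cumulative 4224; (((M1·M2)·M3)·M4): 12×3 by 3×4 → 12×4, cost 12·3·4 = 144; cumulative 4368. Total 4368.
Order Q = ((M1·M2)·(M3·M4)): (M1·M2): 12×19 by 19×16 → 12×16, cost 12·19·16 = 3648; (M3·M4): 16×3 by 3×4 → 16×4, cost 16·3·4 = 192; ((M1·M2)·(M3·M4)): 12×16 by 16×4 → 12×4, cost 12·16·4 = 768; cumulative 4608. Total 4608.
Difference: |4368 − 4608| = 240.

240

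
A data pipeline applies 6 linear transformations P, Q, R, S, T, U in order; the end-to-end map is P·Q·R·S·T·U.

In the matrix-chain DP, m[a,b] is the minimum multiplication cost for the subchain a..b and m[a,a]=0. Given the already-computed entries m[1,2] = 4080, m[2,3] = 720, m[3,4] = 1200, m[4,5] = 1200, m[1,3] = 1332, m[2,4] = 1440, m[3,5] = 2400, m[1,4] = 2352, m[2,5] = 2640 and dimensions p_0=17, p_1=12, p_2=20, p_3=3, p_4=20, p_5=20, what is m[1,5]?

3552

m[1,5] = min over k∈[1,4] of m[1,k]+m[k+1,5]+p_{0}·p_k·p_{5}.
k=1: 0 + 2640 + 17·12·20 = 6720; k=2: 4080 + 2400 + 17·20·20 = 13280; k=3: 1332 + 1200 + 17·3·20 = 3552; k=4: 2352 + 0 + 17·20·20 = 9152.
Minimum: 3552 at k=3.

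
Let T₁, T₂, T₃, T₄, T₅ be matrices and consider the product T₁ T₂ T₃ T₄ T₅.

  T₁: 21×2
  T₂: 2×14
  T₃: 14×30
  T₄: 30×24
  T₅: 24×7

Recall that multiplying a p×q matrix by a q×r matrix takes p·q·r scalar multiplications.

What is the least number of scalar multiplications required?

Adjacent pairs: T₁T₂ = 21·2·14 = 588; T₂T₃ = 2·14·30 = 840; T₃T₄ = 14·30·24 = 10080; T₄T₅ = 30·24·7 = 5040.
Length 3: T₁..T₃: k=1: 0+840+21·2·30=2100; k=2: 588+0+21·14·30=9408 → min 2100 | T₂..T₄: k=2: 0+10080+2·14·24=10752; k=3: 840+0+2·30·24=2280 → min 2280 | T₃..T₅: k=3: 0+5040+14·30·7=7980; k=4: 10080+0+14·24·7=12432 → min 7980.
Length 4: T₁..T₄: k=1: 0+2280+21·2·24=3288; k=2: 588+10080+21·14·24=17724; k=3: 2100+0+21·30·24=17220 → min 3288 | T₂..T₅: k=2: 0+7980+2·14·7=8176; k=3: 840+5040+2·30·7=6300; k=4: 2280+0+2·24·7=2616 → min 2616.
Length 5: T₁..T₅: k=1: 0+2616+21·2·7=2910; k=2: 588+7980+21·14·7=10626; k=3: 2100+5040+21·30·7=11550; k=4: 3288+0+21·24·7=6816 → min 2910.
Optimal order: (T₁ (((T₂ T₃) T₄) T₅)) with cost 2910.

2910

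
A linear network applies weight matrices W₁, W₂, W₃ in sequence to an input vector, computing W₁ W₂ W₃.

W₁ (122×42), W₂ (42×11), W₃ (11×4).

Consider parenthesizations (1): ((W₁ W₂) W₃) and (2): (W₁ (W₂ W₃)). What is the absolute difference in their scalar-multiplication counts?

Order (1) = ((W₁ W₂) W₃): (W₁ W₂): 122×42 by 42×11 → 122×11, cost 122·42·11 = 56364; ((W₁ W₂) W₃): 122×11 by 11×4 → 122×4, cost 122·11·4 = 5368; cumulative 61732. Total 61732.
Order (2) = (W₁ (W₂ W₃)): (W₂ W₃): 42×11 by 11×4 → 42×4, cost 42·11·4 = 1848; (W₁ (W₂ W₃)): 122×42 by 42×4 → 122×4, cost 122·42·4 = 20496; cumulative 22344. Total 22344.
Difference: |61732 − 22344| = 39388.

39388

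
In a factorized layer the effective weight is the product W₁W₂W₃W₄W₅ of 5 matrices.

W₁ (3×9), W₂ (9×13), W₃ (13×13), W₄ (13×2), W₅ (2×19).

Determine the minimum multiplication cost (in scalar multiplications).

Adjacent pairs: W₁W₂ = 3·9·13 = 351; W₂W₃ = 9·13·13 = 1521; W₃W₄ = 13·13·2 = 338; W₄W₅ = 13·2·19 = 494.
Length 3: W₁..W₃: k=1: 0+1521+3·9·13=1872; k=2: 351+0+3·13·13=858 → min 858 | W₂..W₄: k=2: 0+338+9·13·2=572; k=3: 1521+0+9·13·2=1755 → min 572 | W₃..W₅: k=3: 0+494+13·13·19=3705; k=4: 338+0+13·2·19=832 → min 832.
Length 4: W₁..W₄: k=1: 0+572+3·9·2=626; k=2: 351+338+3·13·2=767; k=3: 858+0+3·13·2=936 → min 626 | W₂..W₅: k=2: 0+832+9·13·19=3055; k=3: 1521+494+9·13·19=4238; k=4: 572+0+9·2·19=914 → min 914.
Length 5: W₁..W₅: k=1: 0+914+3·9·19=1427; k=2: 351+832+3·13·19=1924; k=3: 858+494+3·13·19=2093; k=4: 626+0+3·2·19=740 → min 740.
Optimal order: ((W₁(W₂(W₃W₄)))W₅) with cost 740.

740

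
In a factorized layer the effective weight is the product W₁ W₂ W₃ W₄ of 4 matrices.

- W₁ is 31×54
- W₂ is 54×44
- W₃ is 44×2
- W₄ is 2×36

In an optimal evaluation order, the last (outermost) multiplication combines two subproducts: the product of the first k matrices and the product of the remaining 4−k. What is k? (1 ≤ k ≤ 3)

Adjacent pairs: W₁W₂ = 31·54·44 = 73656; W₂W₃ = 54·44·2 = 4752; W₃W₄ = 44·2·36 = 3168.
Length 3: W₁..W₃: k=1: 0+4752+31·54·2=8100; k=2: 73656+0+31·44·2=76384 → min 8100 | W₂..W₄: k=2: 0+3168+54·44·36=88704; k=3: 4752+0+54·2·36=8640 → min 8640.
Top-level splits: k=1: (W₁..W₁)·(W₂..W₄) → 0+8640+31·54·36 = 68904; k=2: (W₁..W₂)·(W₃..W₄) → 73656+3168+31·44·36 = 125928; k=3: (W₁..W₃)·(W₄..W₄) → 8100+0+31·2·36 = 10332.
Best split is after W₃, i.e. k = 3.

3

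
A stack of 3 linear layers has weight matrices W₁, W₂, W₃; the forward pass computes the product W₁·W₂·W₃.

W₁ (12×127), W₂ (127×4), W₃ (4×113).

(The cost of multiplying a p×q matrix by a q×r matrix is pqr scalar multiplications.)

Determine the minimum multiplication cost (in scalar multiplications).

11520

Order (W₁·(W₂·W₃)): (W₂·W₃): 127×4 by 4×113 → 127×113, cost 127·4·113 = 57404; (W₁·(W₂·W₃)): 12×127 by 127×113 → 12×113, cost 12·127·113 = 172212; cumulative 229616. Total 229616.
Order ((W₁·W₂)·W₃): (W₁·W₂): 12×127 by 127×4 → 12×4, cost 12·127·4 = 6096; ((W₁·W₂)·W₃): 12×4 by 4×113 → 12×113, cost 12·4·113 = 5424; cumulative 11520. Total 11520.
Minimum: 11520.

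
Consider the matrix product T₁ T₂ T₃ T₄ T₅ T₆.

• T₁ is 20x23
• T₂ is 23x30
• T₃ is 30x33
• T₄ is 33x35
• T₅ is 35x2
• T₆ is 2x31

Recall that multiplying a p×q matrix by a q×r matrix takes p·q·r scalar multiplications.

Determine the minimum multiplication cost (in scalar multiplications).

Adjacent pairs: T₁T₂ = 20·23·30 = 13800; T₂T₃ = 23·30·33 = 22770; T₃T₄ = 30·33·35 = 34650; T₄T₅ = 33·35·2 = 2310; T₅T₆ = 35·2·31 = 2170.
Length 3: T₁..T₃: k=1: 0+22770+20·23·33=37950; k=2: 13800+0+20·30·33=33600 → min 33600 | T₂..T₄: k=2: 0+34650+23·30·35=58800; k=3: 22770+0+23·33·35=49335 → min 49335 | T₃..T₅: k=3: 0+2310+30·33·2=4290; k=4: 34650+0+30·35·2=36750 → min 4290 | T₄..T₆: k=4: 0+2170+33·35·31=37975; k=5: 2310+0+33·2·31=4356 → min 4356.
Length 4: T₁..T₄: k=1: 0+49335+20·23·35=65435; k=2: 13800+34650+20·30·35=69450; k=3: 33600+0+20·33·35=56700 → min 56700 | T₂..T₅: k=2: 0+4290+23·30·2=5670; k=3: 22770+2310+23·33·2=26598; k=4: 49335+0+23·35·2=50945 → min 5670 | T₃..T₆: k=3: 0+4356+30·33·31=35046; k=4: 34650+2170+30·35·31=69370; k=5: 4290+0+30·2·31=6150 → min 6150.
Length 5: T₁..T₅: k=1: 0+5670+20·23·2=6590; k=2: 13800+4290+20·30·2=19290; k=3: 33600+2310+20·33·2=37230; k=4: 56700+0+20·35·2=58100 → min 6590 | T₂..T₆: k=2: 0+6150+23·30·31=27540; k=3: 22770+4356+23·33·31=50655; k=4: 49335+2170+23·35·31=76460; k=5: 5670+0+23·2·31=7096 → min 7096.
Length 6: T₁..T₆: k=1: 0+7096+20·23·31=21356; k=2: 13800+6150+20·30·31=38550; k=3: 33600+4356+20·33·31=58416; k=4: 56700+2170+20·35·31=80570; k=5: 6590+0+20·2·31=7830 → min 7830.
Optimal order: ((T₁ (T₂ (T₃ (T₄ T₅)))) T₆) with cost 7830.

7830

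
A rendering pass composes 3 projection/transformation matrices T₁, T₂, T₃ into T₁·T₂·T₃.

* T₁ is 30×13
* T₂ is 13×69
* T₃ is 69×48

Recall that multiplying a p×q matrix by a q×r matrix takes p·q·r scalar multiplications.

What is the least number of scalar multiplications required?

Order (T₁·(T₂·T₃)): (T₂·T₃): 13×69 by 69×48 → 13×48, cost 13·69·48 = 43056; (T₁·(T₂·T₃)): 30×13 by 13×48 → 30×48, cost 30·13·48 = 18720; cumulative 61776. Total 61776.
Order ((T₁·T₂)·T₃): (T₁·T₂): 30×13 by 13×69 → 30×69, cost 30·13·69 = 26910; ((T₁·T₂)·T₃): 30×69 by 69×48 → 30×48, cost 30·69·48 = 99360; cumulative 126270. Total 126270.
Minimum: 61776.

61776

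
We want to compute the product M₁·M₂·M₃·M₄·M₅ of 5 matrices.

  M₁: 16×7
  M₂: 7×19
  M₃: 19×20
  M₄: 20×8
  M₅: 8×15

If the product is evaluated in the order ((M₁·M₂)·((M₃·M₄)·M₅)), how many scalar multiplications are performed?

(M₁·M₂): 16×7 by 7×19 → 16×19, cost 16·7·19 = 2128
(M₃·M₄): 19×20 by 20×8 → 19×8, cost 19·20·8 = 3040
((M₃·M₄)·M₅): 19×8 by 8×15 → 19×15, cost 19·8·15 = 2280; cumulative 5320
((M₁·M₂)·((M₃·M₄)·M₅)): 16×19 by 19×15 → 16×15, cost 16·19·15 = 4560; cumulative 12008
Total: 12008 scalar multiplications.

12008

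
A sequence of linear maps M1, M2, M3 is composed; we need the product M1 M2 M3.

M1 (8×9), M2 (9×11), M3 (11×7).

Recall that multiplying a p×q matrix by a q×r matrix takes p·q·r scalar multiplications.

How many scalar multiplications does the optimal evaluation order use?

1197

Order (M1 (M2 M3)): (M2 M3): 9×11 by 11×7 → 9×7, cost 9·11·7 = 693; (M1 (M2 M3)): 8×9 by 9×7 → 8×7, cost 8·9·7 = 504; cumulative 1197. Total 1197.
Order ((M1 M2) M3): (M1 M2): 8×9 by 9×11 → 8×11, cost 8·9·11 = 792; ((M1 M2) M3): 8×11 by 11×7 → 8×7, cost 8·11·7 = 616; cumulative 1408. Total 1408.
Minimum: 1197.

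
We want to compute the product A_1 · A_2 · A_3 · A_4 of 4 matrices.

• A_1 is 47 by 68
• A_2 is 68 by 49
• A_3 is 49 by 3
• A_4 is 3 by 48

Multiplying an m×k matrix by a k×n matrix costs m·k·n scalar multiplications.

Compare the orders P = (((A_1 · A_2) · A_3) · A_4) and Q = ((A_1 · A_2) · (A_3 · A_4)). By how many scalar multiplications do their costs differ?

103923

Order P = (((A_1 · A_2) · A_3) · A_4): (A_1 · A_2): 47×68 by 68×49 → 47×49, cost 47·68·49 = 156604; ((A_1 · A_2) · A_3): 47×49 by 49×3 → 47×3, cost 47·49·3 = 6909; cumulative 163513; (((A_1 · A_2) · A_3) · A_4): 47×3 by 3×48 → 47×48, cost 47·3·48 = 6768; cumulative 170281. Total 170281.
Order Q = ((A_1 · A_2) · (A_3 · A_4)): (A_1 · A_2): 47×68 by 68×49 → 47×49, cost 47·68·49 = 156604; (A_3 · A_4): 49×3 by 3×48 → 49×48, cost 49·3·48 = 7056; ((A_1 · A_2) · (A_3 · A_4)): 47×49 by 49×48 → 47×48, cost 47·49·48 = 110544; cumulative 274204. Total 274204.
Difference: |170281 − 274204| = 103923.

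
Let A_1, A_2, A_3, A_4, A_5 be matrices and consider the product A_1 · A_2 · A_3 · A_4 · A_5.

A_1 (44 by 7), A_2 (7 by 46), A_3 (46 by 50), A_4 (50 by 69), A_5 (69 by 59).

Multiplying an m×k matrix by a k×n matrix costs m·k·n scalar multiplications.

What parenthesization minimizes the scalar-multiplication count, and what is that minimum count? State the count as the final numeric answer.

Adjacent pairs: A_1A_2 = 44·7·46 = 14168; A_2A_3 = 7·46·50 = 16100; A_3A_4 = 46·50·69 = 158700; A_4A_5 = 50·69·59 = 203550.
Length 3: A_1..A_3: k=1: 0+16100+44·7·50=31500; k=2: 14168+0+44·46·50=115368 → min 31500 | A_2..A_4: k=2: 0+158700+7·46·69=180918; k=3: 16100+0+7·50·69=40250 → min 40250 | A_3..A_5: k=3: 0+203550+46·50·59=339250; k=4: 158700+0+46·69·59=345966 → min 339250.
Length 4: A_1..A_4: k=1: 0+40250+44·7·69=61502; k=2: 14168+158700+44·46·69=312524; k=3: 31500+0+44·50·69=183300 → min 61502 | A_2..A_5: k=2: 0+339250+7·46·59=358248; k=3: 16100+203550+7·50·59=240300; k=4: 40250+0+7·69·59=68747 → min 68747.
Length 5: A_1..A_5: k=1: 0+68747+44·7·59=86919; k=2: 14168+339250+44·46·59=472834; k=3: 31500+203550+44·50·59=364850; k=4: 61502+0+44·69·59=240626 → min 86919.
Optimal parenthesization: (A_1 · (((A_2 · A_3) · A_4) · A_5)) with cost 86919.

86919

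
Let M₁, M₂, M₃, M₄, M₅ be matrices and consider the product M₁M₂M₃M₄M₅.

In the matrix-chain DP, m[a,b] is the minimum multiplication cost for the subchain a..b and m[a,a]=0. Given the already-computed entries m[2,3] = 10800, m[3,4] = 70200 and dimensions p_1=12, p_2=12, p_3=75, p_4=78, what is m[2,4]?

81000

m[2,4] = min over k∈[2,3] of m[2,k]+m[k+1,4]+p_{1}·p_k·p_{4}.
k=2: 0 + 70200 + 12·12·78 = 81432; k=3: 10800 + 0 + 12·75·78 = 81000.
Minimum: 81000 at k=3.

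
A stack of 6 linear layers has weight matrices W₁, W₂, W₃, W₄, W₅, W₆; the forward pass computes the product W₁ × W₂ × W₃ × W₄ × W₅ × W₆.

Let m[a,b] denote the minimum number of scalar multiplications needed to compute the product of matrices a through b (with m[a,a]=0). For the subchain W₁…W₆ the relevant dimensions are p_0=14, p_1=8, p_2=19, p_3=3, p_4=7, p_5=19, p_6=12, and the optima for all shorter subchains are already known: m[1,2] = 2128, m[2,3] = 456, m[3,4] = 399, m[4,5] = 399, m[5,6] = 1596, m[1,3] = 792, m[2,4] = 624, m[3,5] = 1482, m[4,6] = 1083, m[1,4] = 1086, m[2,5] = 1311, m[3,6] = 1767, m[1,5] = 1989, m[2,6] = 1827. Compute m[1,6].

m[1,6] = min over k∈[1,5] of m[1,k]+m[k+1,6]+p_{0}·p_k·p_{6}.
k=1: 0 + 1827 + 14·8·12 = 3171; k=2: 2128 + 1767 + 14·19·12 = 7087; k=3: 792 + 1083 + 14·3·12 = 2379; k=4: 1086 + 1596 + 14·7·12 = 3858; k=5: 1989 + 0 + 14·19·12 = 5181.
Minimum: 2379 at k=3.

2379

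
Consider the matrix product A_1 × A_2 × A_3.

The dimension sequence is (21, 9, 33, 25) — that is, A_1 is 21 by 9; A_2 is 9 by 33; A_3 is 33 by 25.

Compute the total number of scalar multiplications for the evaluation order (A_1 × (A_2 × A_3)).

12150

(A_2 × A_3): 9×33 by 33×25 → 9×25, cost 9·33·25 = 7425
(A_1 × (A_2 × A_3)): 21×9 by 9×25 → 21×25, cost 21·9·25 = 4725; cumulative 12150
Total: 12150 scalar multiplications.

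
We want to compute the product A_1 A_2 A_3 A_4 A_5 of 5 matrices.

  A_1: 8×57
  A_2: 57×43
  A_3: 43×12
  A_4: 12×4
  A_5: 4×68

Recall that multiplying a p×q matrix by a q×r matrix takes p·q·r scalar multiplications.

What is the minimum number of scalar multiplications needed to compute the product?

Adjacent pairs: A_1A_2 = 8·57·43 = 19608; A_2A_3 = 57·43·12 = 29412; A_3A_4 = 43·12·4 = 2064; A_4A_5 = 12·4·68 = 3264.
Length 3: A_1..A_3: k=1: 0+29412+8·57·12=34884; k=2: 19608+0+8·43·12=23736 → min 23736 | A_2..A_4: k=2: 0+2064+57·43·4=11868; k=3: 29412+0+57·12·4=32148 → min 11868 | A_3..A_5: k=3: 0+3264+43·12·68=38352; k=4: 2064+0+43·4·68=13760 → min 13760.
Length 4: A_1..A_4: k=1: 0+11868+8·57·4=13692; k=2: 19608+2064+8·43·4=23048; k=3: 23736+0+8·12·4=24120 → min 13692 | A_2..A_5: k=2: 0+13760+57·43·68=180428; k=3: 29412+3264+57·12·68=79188; k=4: 11868+0+57·4·68=27372 → min 27372.
Length 5: A_1..A_5: k=1: 0+27372+8·57·68=58380; k=2: 19608+13760+8·43·68=56760; k=3: 23736+3264+8·12·68=33528; k=4: 13692+0+8·4·68=15868 → min 15868.
Optimal order: ((A_1 (A_2 (A_3 A_4))) A_5) with cost 15868.

15868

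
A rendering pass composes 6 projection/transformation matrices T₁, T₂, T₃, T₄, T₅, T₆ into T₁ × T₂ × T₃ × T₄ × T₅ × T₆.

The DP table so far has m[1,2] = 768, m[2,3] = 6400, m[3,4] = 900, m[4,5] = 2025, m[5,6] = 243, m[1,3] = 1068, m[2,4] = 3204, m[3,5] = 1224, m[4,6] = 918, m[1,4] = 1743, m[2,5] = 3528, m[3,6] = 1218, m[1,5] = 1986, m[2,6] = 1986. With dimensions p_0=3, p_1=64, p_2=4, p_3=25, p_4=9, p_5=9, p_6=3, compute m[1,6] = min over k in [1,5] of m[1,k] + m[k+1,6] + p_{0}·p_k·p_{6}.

2022

m[1,6] = min over k∈[1,5] of m[1,k]+m[k+1,6]+p_{0}·p_k·p_{6}.
k=1: 0 + 1986 + 3·64·3 = 2562; k=2: 768 + 1218 + 3·4·3 = 2022; k=3: 1068 + 918 + 3·25·3 = 2211; k=4: 1743 + 243 + 3·9·3 = 2067; k=5: 1986 + 0 + 3·9·3 = 2067.
Minimum: 2022 at k=2.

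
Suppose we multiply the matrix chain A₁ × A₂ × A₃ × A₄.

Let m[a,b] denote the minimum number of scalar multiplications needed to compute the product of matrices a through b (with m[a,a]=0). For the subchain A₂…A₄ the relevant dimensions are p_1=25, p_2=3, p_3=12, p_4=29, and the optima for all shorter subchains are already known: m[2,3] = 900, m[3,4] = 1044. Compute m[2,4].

m[2,4] = min over k∈[2,3] of m[2,k]+m[k+1,4]+p_{1}·p_k·p_{4}.
k=2: 0 + 1044 + 25·3·29 = 3219; k=3: 900 + 0 + 25·12·29 = 9600.
Minimum: 3219 at k=2.

3219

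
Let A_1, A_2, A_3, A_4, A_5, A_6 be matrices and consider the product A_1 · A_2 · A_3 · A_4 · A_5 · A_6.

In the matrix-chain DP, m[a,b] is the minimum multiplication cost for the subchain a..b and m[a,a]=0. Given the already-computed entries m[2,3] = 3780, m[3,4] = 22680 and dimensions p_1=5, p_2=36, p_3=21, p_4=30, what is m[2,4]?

m[2,4] = min over k∈[2,3] of m[2,k]+m[k+1,4]+p_{1}·p_k·p_{4}.
k=2: 0 + 22680 + 5·36·30 = 28080; k=3: 3780 + 0 + 5·21·30 = 6930.
Minimum: 6930 at k=3.

6930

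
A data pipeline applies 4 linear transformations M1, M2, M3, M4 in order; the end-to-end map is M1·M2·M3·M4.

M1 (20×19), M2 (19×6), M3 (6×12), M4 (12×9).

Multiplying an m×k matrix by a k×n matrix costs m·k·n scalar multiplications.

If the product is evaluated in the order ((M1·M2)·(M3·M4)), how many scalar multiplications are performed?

(M1·M2): 20×19 by 19×6 → 20×6, cost 20·19·6 = 2280
(M3·M4): 6×12 by 12×9 → 6×9, cost 6·12·9 = 648
((M1·M2)·(M3·M4)): 20×6 by 6×9 → 20×9, cost 20·6·9 = 1080; cumulative 4008
Total: 4008 scalar multiplications.

4008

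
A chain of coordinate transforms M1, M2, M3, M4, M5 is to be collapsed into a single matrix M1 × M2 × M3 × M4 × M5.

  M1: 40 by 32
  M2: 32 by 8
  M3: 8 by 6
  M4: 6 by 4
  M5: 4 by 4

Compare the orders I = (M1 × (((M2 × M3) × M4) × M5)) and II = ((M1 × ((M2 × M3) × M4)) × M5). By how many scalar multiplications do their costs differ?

Order I = (M1 × (((M2 × M3) × M4) × M5)): (M2 × M3): 32×8 by 8×6 → 32×6, cost 32·8·6 = 1536; ((M2 × M3) × M4): 32×6 by 6×4 → 32×4, cost 32·6·4 = 768; cumulative 2304; (((M2 × M3) × M4) × M5): 32×4 by 4×4 → 32×4, cost 32·4·4 = 512; cumulative 2816; (M1 × (((M2 × M3) × M4) × M5)): 40×32 by 32×4 → 40×4, cost 40·32·4 = 5120; cumulative 7936. Total 7936.
Order II = ((M1 × ((M2 × M3) × M4)) × M5): (M2 × M3): 32×8 by 8×6 → 32×6, cost 32·8·6 = 1536; ((M2 × M3) × M4): 32×6 by 6×4 → 32×4, cost 32·6·4 = 768; cumulative 2304; (M1 × ((M2 × M3) × M4)): 40×32 by 32×4 → 40×4, cost 40·32·4 = 5120; cumulative 7424; ((M1 × ((M2 × M3) × M4)) × M5): 40×4 by 4×4 → 40×4, cost 40·4·4 = 640; cumulative 8064. Total 8064.
Difference: |7936 − 8064| = 128.

128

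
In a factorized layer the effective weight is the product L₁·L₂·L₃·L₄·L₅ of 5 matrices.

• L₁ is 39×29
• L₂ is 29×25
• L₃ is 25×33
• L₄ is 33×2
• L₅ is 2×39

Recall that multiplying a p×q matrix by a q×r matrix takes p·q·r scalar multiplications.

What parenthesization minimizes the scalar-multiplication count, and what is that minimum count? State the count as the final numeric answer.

8404

Adjacent pairs: L₁L₂ = 39·29·25 = 28275; L₂L₃ = 29·25·33 = 23925; L₃L₄ = 25·33·2 = 1650; L₄L₅ = 33·2·39 = 2574.
Length 3: L₁..L₃: k=1: 0+23925+39·29·33=61248; k=2: 28275+0+39·25·33=60450 → min 60450 | L₂..L₄: k=2: 0+1650+29·25·2=3100; k=3: 23925+0+29·33·2=25839 → min 3100 | L₃..L₅: k=3: 0+2574+25·33·39=34749; k=4: 1650+0+25·2·39=3600 → min 3600.
Length 4: L₁..L₄: k=1: 0+3100+39·29·2=5362; k=2: 28275+1650+39·25·2=31875; k=3: 60450+0+39·33·2=63024 → min 5362 | L₂..L₅: k=2: 0+3600+29·25·39=31875; k=3: 23925+2574+29·33·39=63822; k=4: 3100+0+29·2·39=5362 → min 5362.
Length 5: L₁..L₅: k=1: 0+5362+39·29·39=49471; k=2: 28275+3600+39·25·39=69900; k=3: 60450+2574+39·33·39=113217; k=4: 5362+0+39·2·39=8404 → min 8404.
Optimal parenthesization: ((L₁·(L₂·(L₃·L₄)))·L₅) with cost 8404.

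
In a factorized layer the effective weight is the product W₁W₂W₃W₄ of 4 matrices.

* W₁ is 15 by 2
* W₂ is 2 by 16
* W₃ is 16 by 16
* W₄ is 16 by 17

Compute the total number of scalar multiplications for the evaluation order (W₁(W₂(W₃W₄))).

(W₃W₄): 16×16 by 16×17 → 16×17, cost 16·16·17 = 4352
(W₂(W₃W₄)): 2×16 by 16×17 → 2×17, cost 2·16·17 = 544; cumulative 4896
(W₁(W₂(W₃W₄))): 15×2 by 2×17 → 15×17, cost 15·2·17 = 510; cumulative 5406
Total: 5406 scalar multiplications.

5406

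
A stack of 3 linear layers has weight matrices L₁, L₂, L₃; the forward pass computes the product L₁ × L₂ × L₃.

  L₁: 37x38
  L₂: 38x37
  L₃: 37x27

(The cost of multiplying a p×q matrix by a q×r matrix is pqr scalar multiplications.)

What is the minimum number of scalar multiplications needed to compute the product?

Order (L₁ × (L₂ × L₃)): (L₂ × L₃): 38×37 by 37×27 → 38×27, cost 38·37·27 = 37962; (L₁ × (L₂ × L₃)): 37×38 by 38×27 → 37×27, cost 37·38·27 = 37962; cumulative 75924. Total 75924.
Order ((L₁ × L₂) × L₃): (L₁ × L₂): 37×38 by 38×37 → 37×37, cost 37·38·37 = 52022; ((L₁ × L₂) × L₃): 37×37 by 37×27 → 37×27, cost 37·37·27 = 36963; cumulative 88985. Total 88985.
Minimum: 75924.

75924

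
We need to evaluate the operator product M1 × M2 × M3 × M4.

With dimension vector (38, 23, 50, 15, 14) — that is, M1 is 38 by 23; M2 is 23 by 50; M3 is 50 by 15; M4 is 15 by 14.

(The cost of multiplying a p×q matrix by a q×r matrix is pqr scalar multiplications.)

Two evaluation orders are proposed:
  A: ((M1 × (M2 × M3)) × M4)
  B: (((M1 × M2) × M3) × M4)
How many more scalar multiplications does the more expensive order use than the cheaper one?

Order A = ((M1 × (M2 × M3)) × M4): (M2 × M3): 23×50 by 50×15 → 23×15, cost 23·50·15 = 17250; (M1 × (M2 × M3)): 38×23 by 23×15 → 38×15, cost 38·23·15 = 13110; cumulative 30360; ((M1 × (M2 × M3)) × M4): 38×15 by 15×14 → 38×14, cost 38·15·14 = 7980; cumulative 38340. Total 38340.
Order B = (((M1 × M2) × M3) × M4): (M1 × M2): 38×23 by 23×50 → 38×50, cost 38·23·50 = 43700; ((M1 × M2) × M3): 38×50 by 50×15 → 38×15, cost 38·50·15 = 28500; cumulative 72200; (((M1 × M2) × M3) × M4): 38×15 by 15×14 → 38×14, cost 38·15·14 = 7980; cumulative 80180. Total 80180.
Difference: |38340 − 80180| = 41840.

41840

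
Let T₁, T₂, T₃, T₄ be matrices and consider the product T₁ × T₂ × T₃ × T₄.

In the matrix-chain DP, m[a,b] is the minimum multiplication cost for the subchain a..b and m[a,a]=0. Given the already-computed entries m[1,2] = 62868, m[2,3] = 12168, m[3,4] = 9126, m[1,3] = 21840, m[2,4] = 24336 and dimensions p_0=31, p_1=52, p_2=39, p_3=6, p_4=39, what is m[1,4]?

m[1,4] = min over k∈[1,3] of m[1,k]+m[k+1,4]+p_{0}·p_k·p_{4}.
k=1: 0 + 24336 + 31·52·39 = 87204; k=2: 62868 + 9126 + 31·39·39 = 119145; k=3: 21840 + 0 + 31·6·39 = 29094.
Minimum: 29094 at k=3.

29094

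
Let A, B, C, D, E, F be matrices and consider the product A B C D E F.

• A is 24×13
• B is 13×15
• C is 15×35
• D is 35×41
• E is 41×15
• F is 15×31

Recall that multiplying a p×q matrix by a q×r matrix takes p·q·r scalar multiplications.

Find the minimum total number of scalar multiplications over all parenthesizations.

48042

Adjacent pairs: AB = 24·13·15 = 4680; BC = 13·15·35 = 6825; CD = 15·35·41 = 21525; DE = 35·41·15 = 21525; EF = 41·15·31 = 19065.
Length 3: A..C: k=1: 0+6825+24·13·35=17745; k=2: 4680+0+24·15·35=17280 → min 17280 | B..D: k=2: 0+21525+13·15·41=29520; k=3: 6825+0+13·35·41=25480 → min 25480 | C..E: k=3: 0+21525+15·35·15=29400; k=4: 21525+0+15·41·15=30750 → min 29400 | D..F: k=4: 0+19065+35·41·31=63550; k=5: 21525+0+35·15·31=37800 → min 37800.
Length 4: A..D: k=1: 0+25480+24·13·41=38272; k=2: 4680+21525+24·15·41=40965; k=3: 17280+0+24·35·41=51720 → min 38272 | B..E: k=2: 0+29400+13·15·15=32325; k=3: 6825+21525+13·35·15=35175; k=4: 25480+0+13·41·15=33475 → min 32325 | C..F: k=3: 0+37800+15·35·31=54075; k=4: 21525+19065+15·41·31=59655; k=5: 29400+0+15·15·31=36375 → min 36375.
Length 5: A..E: k=1: 0+32325+24·13·15=37005; k=2: 4680+29400+24·15·15=39480; k=3: 17280+21525+24·35·15=51405; k=4: 38272+0+24·41·15=53032 → min 37005 | B..F: k=2: 0+36375+13·15·31=42420; k=3: 6825+37800+13·35·31=58730; k=4: 25480+19065+13·41·31=61068; k=5: 32325+0+13·15·31=38370 → min 38370.
Length 6: A..F: k=1: 0+38370+24·13·31=48042; k=2: 4680+36375+24·15·31=52215; k=3: 17280+37800+24·35·31=81120; k=4: 38272+19065+24·41·31=87841; k=5: 37005+0+24·15·31=48165 → min 48042.
Optimal order: (A ((B (C (D E))) F)) with cost 48042.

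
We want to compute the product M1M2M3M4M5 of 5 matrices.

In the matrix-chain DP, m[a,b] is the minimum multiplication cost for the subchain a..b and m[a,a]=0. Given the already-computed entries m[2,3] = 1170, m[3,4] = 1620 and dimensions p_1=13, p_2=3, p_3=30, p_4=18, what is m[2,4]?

2322

m[2,4] = min over k∈[2,3] of m[2,k]+m[k+1,4]+p_{1}·p_k·p_{4}.
k=2: 0 + 1620 + 13·3·18 = 2322; k=3: 1170 + 0 + 13·30·18 = 8190.
Minimum: 2322 at k=2.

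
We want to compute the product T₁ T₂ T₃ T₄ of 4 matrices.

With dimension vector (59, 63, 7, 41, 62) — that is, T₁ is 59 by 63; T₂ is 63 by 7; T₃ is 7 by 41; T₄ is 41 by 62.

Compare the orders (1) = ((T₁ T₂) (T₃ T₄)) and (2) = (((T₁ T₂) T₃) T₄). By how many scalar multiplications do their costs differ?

123511

Order (1) = ((T₁ T₂) (T₃ T₄)): (T₁ T₂): 59×63 by 63×7 → 59×7, cost 59·63·7 = 26019; (T₃ T₄): 7×41 by 41×62 → 7×62, cost 7·41·62 = 17794; ((T₁ T₂) (T₃ T₄)): 59×7 by 7×62 → 59×62, cost 59·7·62 = 25606; cumulative 69419. Total 69419.
Order (2) = (((T₁ T₂) T₃) T₄): (T₁ T₂): 59×63 by 63×7 → 59×7, cost 59·63·7 = 26019; ((T₁ T₂) T₃): 59×7 by 7×41 → 59×41, cost 59·7·41 = 16933; cumulative 42952; (((T₁ T₂) T₃) T₄): 59×41 by 41×62 → 59×62, cost 59·41·62 = 149978; cumulative 192930. Total 192930.
Difference: |69419 − 192930| = 123511.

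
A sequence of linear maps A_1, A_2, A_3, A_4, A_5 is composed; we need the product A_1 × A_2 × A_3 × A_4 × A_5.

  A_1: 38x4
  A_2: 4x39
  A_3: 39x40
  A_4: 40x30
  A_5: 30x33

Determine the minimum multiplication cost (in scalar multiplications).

20016

Adjacent pairs: A_1A_2 = 38·4·39 = 5928; A_2A_3 = 4·39·40 = 6240; A_3A_4 = 39·40·30 = 46800; A_4A_5 = 40·30·33 = 39600.
Length 3: A_1..A_3: k=1: 0+6240+38·4·40=12320; k=2: 5928+0+38·39·40=65208 → min 12320 | A_2..A_4: k=2: 0+46800+4·39·30=51480; k=3: 6240+0+4·40·30=11040 → min 11040 | A_3..A_5: k=3: 0+39600+39·40·33=91080; k=4: 46800+0+39·30·33=85410 → min 85410.
Length 4: A_1..A_4: k=1: 0+11040+38·4·30=15600; k=2: 5928+46800+38·39·30=97188; k=3: 12320+0+38·40·30=57920 → min 15600 | A_2..A_5: k=2: 0+85410+4·39·33=90558; k=3: 6240+39600+4·40·33=51120; k=4: 11040+0+4·30·33=15000 → min 15000.
Length 5: A_1..A_5: k=1: 0+15000+38·4·33=20016; k=2: 5928+85410+38·39·33=140244; k=3: 12320+39600+38·40·33=102080; k=4: 15600+0+38·30·33=53220 → min 20016.
Optimal order: (A_1 × (((A_2 × A_3) × A_4) × A_5)) with cost 20016.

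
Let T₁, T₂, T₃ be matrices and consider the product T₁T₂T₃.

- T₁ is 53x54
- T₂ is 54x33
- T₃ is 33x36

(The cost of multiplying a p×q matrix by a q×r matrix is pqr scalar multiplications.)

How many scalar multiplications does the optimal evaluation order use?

Order (T₁(T₂T₃)): (T₂T₃): 54×33 by 33×36 → 54×36, cost 54·33·36 = 64152; (T₁(T₂T₃)): 53×54 by 54×36 → 53×36, cost 53·54·36 = 103032; cumulative 167184. Total 167184.
Order ((T₁T₂)T₃): (T₁T₂): 53×54 by 54×33 → 53×33, cost 53·54·33 = 94446; ((T₁T₂)T₃): 53×33 by 33×36 → 53×36, cost 53·33·36 = 62964; cumulative 157410. Total 157410.
Minimum: 157410.

157410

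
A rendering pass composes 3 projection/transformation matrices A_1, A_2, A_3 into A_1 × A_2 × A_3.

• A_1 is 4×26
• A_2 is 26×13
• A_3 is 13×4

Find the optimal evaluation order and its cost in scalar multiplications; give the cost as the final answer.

1560

(A_1 × (A_2 × A_3)): cost 1768.
((A_1 × A_2) × A_3): cost 1560.
Optimal: ((A_1 × A_2) × A_3) with cost 1560.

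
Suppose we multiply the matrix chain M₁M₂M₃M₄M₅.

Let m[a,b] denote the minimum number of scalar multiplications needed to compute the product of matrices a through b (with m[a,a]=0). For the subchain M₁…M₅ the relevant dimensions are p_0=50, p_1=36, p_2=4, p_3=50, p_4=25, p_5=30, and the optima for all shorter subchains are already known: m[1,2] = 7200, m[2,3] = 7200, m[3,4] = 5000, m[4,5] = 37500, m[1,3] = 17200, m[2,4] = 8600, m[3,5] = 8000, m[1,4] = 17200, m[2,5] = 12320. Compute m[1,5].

m[1,5] = min over k∈[1,4] of m[1,k]+m[k+1,5]+p_{0}·p_k·p_{5}.
k=1: 0 + 12320 + 50·36·30 = 66320; k=2: 7200 + 8000 + 50·4·30 = 21200; k=3: 17200 + 37500 + 50·50·30 = 129700; k=4: 17200 + 0 + 50·25·30 = 54700.
Minimum: 21200 at k=2.

21200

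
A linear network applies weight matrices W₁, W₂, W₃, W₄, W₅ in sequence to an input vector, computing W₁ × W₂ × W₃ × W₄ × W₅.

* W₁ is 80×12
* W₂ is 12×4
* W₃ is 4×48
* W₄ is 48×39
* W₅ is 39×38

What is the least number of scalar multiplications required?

Adjacent pairs: W₁W₂ = 80·12·4 = 3840; W₂W₃ = 12·4·48 = 2304; W₃W₄ = 4·48·39 = 7488; W₄W₅ = 48·39·38 = 71136.
Length 3: W₁..W₃: k=1: 0+2304+80·12·48=48384; k=2: 3840+0+80·4·48=19200 → min 19200 | W₂..W₄: k=2: 0+7488+12·4·39=9360; k=3: 2304+0+12·48·39=24768 → min 9360 | W₃..W₅: k=3: 0+71136+4·48·38=78432; k=4: 7488+0+4·39·38=13416 → min 13416.
Length 4: W₁..W₄: k=1: 0+9360+80·12·39=46800; k=2: 3840+7488+80·4·39=23808; k=3: 19200+0+80·48·39=168960 → min 23808 | W₂..W₅: k=2: 0+13416+12·4·38=15240; k=3: 2304+71136+12·48·38=95328; k=4: 9360+0+12·39·38=27144 → min 15240.
Length 5: W₁..W₅: k=1: 0+15240+80·12·38=51720; k=2: 3840+13416+80·4·38=29416; k=3: 19200+71136+80·48·38=236256; k=4: 23808+0+80·39·38=142368 → min 29416.
Optimal order: ((W₁ × W₂) × ((W₃ × W₄) × W₅)) with cost 29416.

29416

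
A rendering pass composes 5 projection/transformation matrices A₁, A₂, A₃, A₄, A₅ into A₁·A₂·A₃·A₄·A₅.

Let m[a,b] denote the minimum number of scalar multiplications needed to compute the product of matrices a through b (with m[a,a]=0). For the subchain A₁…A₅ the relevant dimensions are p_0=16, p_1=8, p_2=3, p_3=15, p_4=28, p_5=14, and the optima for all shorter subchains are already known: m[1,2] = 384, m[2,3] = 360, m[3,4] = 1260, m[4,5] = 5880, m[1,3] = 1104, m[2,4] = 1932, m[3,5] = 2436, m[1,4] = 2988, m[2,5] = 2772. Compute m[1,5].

m[1,5] = min over k∈[1,4] of m[1,k]+m[k+1,5]+p_{0}·p_k·p_{5}.
k=1: 0 + 2772 + 16·8·14 = 4564; k=2: 384 + 2436 + 16·3·14 = 3492; k=3: 1104 + 5880 + 16·15·14 = 10344; k=4: 2988 + 0 + 16·28·14 = 9260.
Minimum: 3492 at k=2.

3492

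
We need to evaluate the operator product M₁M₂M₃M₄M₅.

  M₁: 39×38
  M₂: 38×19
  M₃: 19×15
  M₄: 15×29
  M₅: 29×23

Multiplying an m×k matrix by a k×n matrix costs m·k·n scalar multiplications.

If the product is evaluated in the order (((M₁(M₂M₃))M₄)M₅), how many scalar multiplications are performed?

76038

(M₂M₃): 38×19 by 19×15 → 38×15, cost 38·19·15 = 10830
(M₁(M₂M₃)): 39×38 by 38×15 → 39×15, cost 39·38·15 = 22230; cumulative 33060
((M₁(M₂M₃))M₄): 39×15 by 15×29 → 39×29, cost 39·15·29 = 16965; cumulative 50025
(((M₁(M₂M₃))M₄)M₅): 39×29 by 29×23 → 39×23, cost 39·29·23 = 26013; cumulative 76038
Total: 76038 scalar multiplications.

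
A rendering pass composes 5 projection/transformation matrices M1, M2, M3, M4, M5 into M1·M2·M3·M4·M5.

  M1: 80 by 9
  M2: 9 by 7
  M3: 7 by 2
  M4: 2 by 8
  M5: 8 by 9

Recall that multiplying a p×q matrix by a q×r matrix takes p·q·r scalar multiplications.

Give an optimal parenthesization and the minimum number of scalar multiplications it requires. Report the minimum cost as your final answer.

3150

Adjacent pairs: M1M2 = 80·9·7 = 5040; M2M3 = 9·7·2 = 126; M3M4 = 7·2·8 = 112; M4M5 = 2·8·9 = 144.
Length 3: M1..M3: k=1: 0+126+80·9·2=1566; k=2: 5040+0+80·7·2=6160 → min 1566 | M2..M4: k=2: 0+112+9·7·8=616; k=3: 126+0+9·2·8=270 → min 270 | M3..M5: k=3: 0+144+7·2·9=270; k=4: 112+0+7·8·9=616 → min 270.
Length 4: M1..M4: k=1: 0+270+80·9·8=6030; k=2: 5040+112+80·7·8=9632; k=3: 1566+0+80·2·8=2846 → min 2846 | M2..M5: k=2: 0+270+9·7·9=837; k=3: 126+144+9·2·9=432; k=4: 270+0+9·8·9=918 → min 432.
Length 5: M1..M5: k=1: 0+432+80·9·9=6912; k=2: 5040+270+80·7·9=10350; k=3: 1566+144+80·2·9=3150; k=4: 2846+0+80·8·9=8606 → min 3150.
Optimal parenthesization: ((M1·(M2·M3))·(M4·M5)) with cost 3150.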